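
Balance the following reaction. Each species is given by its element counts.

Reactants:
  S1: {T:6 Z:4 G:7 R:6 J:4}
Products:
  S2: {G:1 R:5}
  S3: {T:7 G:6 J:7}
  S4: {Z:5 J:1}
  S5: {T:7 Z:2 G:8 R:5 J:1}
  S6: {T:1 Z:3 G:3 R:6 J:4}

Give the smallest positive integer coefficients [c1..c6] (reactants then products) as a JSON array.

T: 6·6 = 36 | 3·0+2·7+3·0+3·7+1·1 = 36
Z: 6·4 = 24 | 3·0+2·0+3·5+3·2+1·3 = 24
G: 6·7 = 42 | 3·1+2·6+3·0+3·8+1·3 = 42
R: 6·6 = 36 | 3·5+2·0+3·0+3·5+1·6 = 36
J: 6·4 = 24 | 3·0+2·7+3·1+3·1+1·4 = 24
gcd(6,3,2,3,3,1) = 1

Coefficients: [6, 3, 2, 3, 3, 1]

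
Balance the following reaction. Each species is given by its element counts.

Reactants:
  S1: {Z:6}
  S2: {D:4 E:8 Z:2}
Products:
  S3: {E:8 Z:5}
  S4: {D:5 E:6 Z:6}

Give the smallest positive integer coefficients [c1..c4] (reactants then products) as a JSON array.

D: 4·0+5·4 = 20 | 2·0+4·5 = 20
E: 4·0+5·8 = 40 | 2·8+4·6 = 40
Z: 4·6+5·2 = 34 | 2·5+4·6 = 34
gcd(4,5,2,4) = 1

Coefficients: [4, 5, 2, 4]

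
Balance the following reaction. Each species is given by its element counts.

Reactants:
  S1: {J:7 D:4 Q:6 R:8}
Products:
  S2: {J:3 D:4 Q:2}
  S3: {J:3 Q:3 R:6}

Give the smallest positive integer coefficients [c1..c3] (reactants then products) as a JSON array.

J: 3·7 = 21 | 3·3+4·3 = 21
D: 3·4 = 12 | 3·4+4·0 = 12
Q: 3·6 = 18 | 3·2+4·3 = 18
R: 3·8 = 24 | 3·0+4·6 = 24
gcd(3,3,4) = 1

Coefficients: [3, 3, 4]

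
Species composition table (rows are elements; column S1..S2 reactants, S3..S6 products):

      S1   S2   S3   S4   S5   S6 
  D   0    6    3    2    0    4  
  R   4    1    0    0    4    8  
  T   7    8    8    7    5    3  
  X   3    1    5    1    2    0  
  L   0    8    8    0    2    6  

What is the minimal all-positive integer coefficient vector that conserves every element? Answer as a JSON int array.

Coefficients: [5, 4, 2, 5, 2, 2]

D: 5·0+4·6 = 24 | 2·3+5·2+2·0+2·4 = 24
R: 5·4+4·1 = 24 | 2·0+5·0+2·4+2·8 = 24
T: 5·7+4·8 = 67 | 2·8+5·7+2·5+2·3 = 67
X: 5·3+4·1 = 19 | 2·5+5·1+2·2+2·0 = 19
L: 5·0+4·8 = 32 | 2·8+5·0+2·2+2·6 = 32
gcd(5,4,2,5,2,2) = 1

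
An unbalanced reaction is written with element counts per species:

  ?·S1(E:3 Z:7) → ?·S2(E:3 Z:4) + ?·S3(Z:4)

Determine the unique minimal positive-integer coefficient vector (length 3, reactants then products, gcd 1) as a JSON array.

E: 4·3 = 12 | 4·3+3·0 = 12
Z: 4·7 = 28 | 4·4+3·4 = 28
gcd(4,4,3) = 1

Coefficients: [4, 4, 3]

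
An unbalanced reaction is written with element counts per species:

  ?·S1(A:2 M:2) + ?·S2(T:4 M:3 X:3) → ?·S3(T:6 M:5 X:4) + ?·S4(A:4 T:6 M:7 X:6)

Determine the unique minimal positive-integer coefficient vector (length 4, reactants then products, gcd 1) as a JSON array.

Coefficients: [2, 6, 3, 1]

A: 2·2+6·0 = 4 | 3·0+1·4 = 4
T: 2·0+6·4 = 24 | 3·6+1·6 = 24
M: 2·2+6·3 = 22 | 3·5+1·7 = 22
X: 2·0+6·3 = 18 | 3·4+1·6 = 18
gcd(2,6,3,1) = 1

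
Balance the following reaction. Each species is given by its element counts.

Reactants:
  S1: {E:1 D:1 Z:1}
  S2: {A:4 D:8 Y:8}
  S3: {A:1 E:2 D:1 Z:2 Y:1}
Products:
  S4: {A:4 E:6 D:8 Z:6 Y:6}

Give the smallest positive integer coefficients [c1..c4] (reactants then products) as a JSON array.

A: 4·0+1·4+4·1 = 8 | 2·4 = 8
E: 4·1+1·0+4·2 = 12 | 2·6 = 12
D: 4·1+1·8+4·1 = 16 | 2·8 = 16
Z: 4·1+1·0+4·2 = 12 | 2·6 = 12
Y: 4·0+1·8+4·1 = 12 | 2·6 = 12
gcd(4,1,4,2) = 1

Coefficients: [4, 1, 4, 2]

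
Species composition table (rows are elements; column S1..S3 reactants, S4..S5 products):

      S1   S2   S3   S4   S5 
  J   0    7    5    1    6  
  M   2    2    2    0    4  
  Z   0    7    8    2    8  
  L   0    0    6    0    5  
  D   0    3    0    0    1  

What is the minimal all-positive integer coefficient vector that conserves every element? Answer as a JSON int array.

J: 5·0+2·7+5·5 = 39 | 3·1+6·6 = 39
M: 5·2+2·2+5·2 = 24 | 3·0+6·4 = 24
Z: 5·0+2·7+5·8 = 54 | 3·2+6·8 = 54
L: 5·0+2·0+5·6 = 30 | 3·0+6·5 = 30
D: 5·0+2·3+5·0 = 6 | 3·0+6·1 = 6
gcd(5,2,5,3,6) = 1

Coefficients: [5, 2, 5, 3, 6]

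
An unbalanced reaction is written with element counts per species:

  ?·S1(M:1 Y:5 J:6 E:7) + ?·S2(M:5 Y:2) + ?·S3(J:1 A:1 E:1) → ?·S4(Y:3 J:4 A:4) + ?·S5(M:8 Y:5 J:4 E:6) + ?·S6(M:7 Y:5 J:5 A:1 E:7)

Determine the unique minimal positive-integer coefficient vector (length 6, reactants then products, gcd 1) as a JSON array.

Coefficients: [2, 4, 6, 1, 1, 2]

M: 2·1+4·5+6·0 = 22 | 1·0+1·8+2·7 = 22
Y: 2·5+4·2+6·0 = 18 | 1·3+1·5+2·5 = 18
J: 2·6+4·0+6·1 = 18 | 1·4+1·4+2·5 = 18
A: 2·0+4·0+6·1 = 6 | 1·4+1·0+2·1 = 6
E: 2·7+4·0+6·1 = 20 | 1·0+1·6+2·7 = 20
gcd(2,4,6,1,1,2) = 1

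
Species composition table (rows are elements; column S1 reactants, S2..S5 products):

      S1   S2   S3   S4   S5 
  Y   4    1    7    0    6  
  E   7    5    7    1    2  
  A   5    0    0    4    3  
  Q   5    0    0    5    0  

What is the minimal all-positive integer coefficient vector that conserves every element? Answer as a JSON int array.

Y: 6·4 = 24 | 5·1+1·7+6·0+2·6 = 24
E: 6·7 = 42 | 5·5+1·7+6·1+2·2 = 42
A: 6·5 = 30 | 5·0+1·0+6·4+2·3 = 30
Q: 6·5 = 30 | 5·0+1·0+6·5+2·0 = 30
gcd(6,5,1,6,2) = 1

Coefficients: [6, 5, 1, 6, 2]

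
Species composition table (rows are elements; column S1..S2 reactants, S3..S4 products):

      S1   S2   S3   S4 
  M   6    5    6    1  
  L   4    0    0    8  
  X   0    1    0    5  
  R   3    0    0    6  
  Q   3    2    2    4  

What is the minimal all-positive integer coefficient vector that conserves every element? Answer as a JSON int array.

Coefficients: [2, 5, 6, 1]

M: 2·6+5·5 = 37 | 6·6+1·1 = 37
L: 2·4+5·0 = 8 | 6·0+1·8 = 8
X: 2·0+5·1 = 5 | 6·0+1·5 = 5
R: 2·3+5·0 = 6 | 6·0+1·6 = 6
Q: 2·3+5·2 = 16 | 6·2+1·4 = 16
gcd(2,5,6,1) = 1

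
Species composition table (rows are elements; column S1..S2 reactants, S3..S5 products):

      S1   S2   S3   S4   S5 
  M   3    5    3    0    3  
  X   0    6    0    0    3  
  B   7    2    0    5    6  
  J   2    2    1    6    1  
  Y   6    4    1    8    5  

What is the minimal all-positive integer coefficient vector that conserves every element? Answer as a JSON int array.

M: 5·3+3·5 = 30 | 4·3+1·0+6·3 = 30
X: 5·0+3·6 = 18 | 4·0+1·0+6·3 = 18
B: 5·7+3·2 = 41 | 4·0+1·5+6·6 = 41
J: 5·2+3·2 = 16 | 4·1+1·6+6·1 = 16
Y: 5·6+3·4 = 42 | 4·1+1·8+6·5 = 42
gcd(5,3,4,1,6) = 1

Coefficients: [5, 3, 4, 1, 6]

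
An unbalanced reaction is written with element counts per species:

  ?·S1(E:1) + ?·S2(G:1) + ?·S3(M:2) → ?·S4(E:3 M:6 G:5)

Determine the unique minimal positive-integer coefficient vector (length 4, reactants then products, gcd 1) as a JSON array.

Coefficients: [3, 5, 3, 1]

E: 3·1+5·0+3·0 = 3 | 1·3 = 3
M: 3·0+5·0+3·2 = 6 | 1·6 = 6
G: 3·0+5·1+3·0 = 5 | 1·5 = 5
gcd(3,5,3,1) = 1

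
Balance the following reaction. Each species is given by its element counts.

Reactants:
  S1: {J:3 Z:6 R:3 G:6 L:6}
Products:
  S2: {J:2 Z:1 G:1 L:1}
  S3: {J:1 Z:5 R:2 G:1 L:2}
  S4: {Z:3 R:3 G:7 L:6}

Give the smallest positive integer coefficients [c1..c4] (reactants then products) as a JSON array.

Coefficients: [5, 6, 3, 3]

J: 5·3 = 15 | 6·2+3·1+3·0 = 15
Z: 5·6 = 30 | 6·1+3·5+3·3 = 30
R: 5·3 = 15 | 6·0+3·2+3·3 = 15
G: 5·6 = 30 | 6·1+3·1+3·7 = 30
L: 5·6 = 30 | 6·1+3·2+3·6 = 30
gcd(5,6,3,3) = 1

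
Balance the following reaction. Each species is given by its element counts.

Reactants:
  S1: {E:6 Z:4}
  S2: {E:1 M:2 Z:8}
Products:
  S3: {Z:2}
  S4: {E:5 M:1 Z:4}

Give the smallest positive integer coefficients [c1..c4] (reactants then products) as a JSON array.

E: 3·6+2·1 = 20 | 6·0+4·5 = 20
M: 3·0+2·2 = 4 | 6·0+4·1 = 4
Z: 3·4+2·8 = 28 | 6·2+4·4 = 28
gcd(3,2,6,4) = 1

Coefficients: [3, 2, 6, 4]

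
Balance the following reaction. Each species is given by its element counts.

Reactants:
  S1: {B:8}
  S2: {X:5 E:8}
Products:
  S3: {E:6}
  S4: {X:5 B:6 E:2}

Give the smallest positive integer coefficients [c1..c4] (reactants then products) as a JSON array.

X: 3·0+4·5 = 20 | 4·0+4·5 = 20
B: 3·8+4·0 = 24 | 4·0+4·6 = 24
E: 3·0+4·8 = 32 | 4·6+4·2 = 32
gcd(3,4,4,4) = 1

Coefficients: [3, 4, 4, 4]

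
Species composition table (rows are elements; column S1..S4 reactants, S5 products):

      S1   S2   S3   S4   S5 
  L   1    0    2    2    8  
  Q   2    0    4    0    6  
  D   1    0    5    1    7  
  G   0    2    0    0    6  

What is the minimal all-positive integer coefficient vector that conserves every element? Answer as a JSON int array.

L: 4·1+6·0+1·2+5·2 = 16 | 2·8 = 16
Q: 4·2+6·0+1·4+5·0 = 12 | 2·6 = 12
D: 4·1+6·0+1·5+5·1 = 14 | 2·7 = 14
G: 4·0+6·2+1·0+5·0 = 12 | 2·6 = 12
gcd(4,6,1,5,2) = 1

Coefficients: [4, 6, 1, 5, 2]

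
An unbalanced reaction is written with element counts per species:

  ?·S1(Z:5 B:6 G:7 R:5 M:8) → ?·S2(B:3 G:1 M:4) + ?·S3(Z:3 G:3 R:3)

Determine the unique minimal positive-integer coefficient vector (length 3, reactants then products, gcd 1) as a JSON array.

Coefficients: [3, 6, 5]

Z: 3·5 = 15 | 6·0+5·3 = 15
B: 3·6 = 18 | 6·3+5·0 = 18
G: 3·7 = 21 | 6·1+5·3 = 21
R: 3·5 = 15 | 6·0+5·3 = 15
M: 3·8 = 24 | 6·4+5·0 = 24
gcd(3,6,5) = 1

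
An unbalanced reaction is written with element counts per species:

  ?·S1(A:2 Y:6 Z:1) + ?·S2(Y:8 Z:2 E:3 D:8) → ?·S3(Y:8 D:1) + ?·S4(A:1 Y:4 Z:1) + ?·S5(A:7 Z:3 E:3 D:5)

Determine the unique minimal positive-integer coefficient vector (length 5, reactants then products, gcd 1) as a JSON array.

Coefficients: [6, 1, 3, 5, 1]

A: 6·2+1·0 = 12 | 3·0+5·1+1·7 = 12
Y: 6·6+1·8 = 44 | 3·8+5·4+1·0 = 44
Z: 6·1+1·2 = 8 | 3·0+5·1+1·3 = 8
E: 6·0+1·3 = 3 | 3·0+5·0+1·3 = 3
D: 6·0+1·8 = 8 | 3·1+5·0+1·5 = 8
gcd(6,1,3,5,1) = 1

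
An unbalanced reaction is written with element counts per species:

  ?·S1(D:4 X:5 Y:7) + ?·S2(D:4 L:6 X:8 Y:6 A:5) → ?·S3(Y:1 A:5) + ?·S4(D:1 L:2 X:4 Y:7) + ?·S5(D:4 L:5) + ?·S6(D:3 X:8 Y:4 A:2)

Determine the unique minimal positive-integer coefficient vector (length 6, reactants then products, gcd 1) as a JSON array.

D: 4·4+5·4 = 36 | 3·0+5·1+4·4+5·3 = 36
L: 4·0+5·6 = 30 | 3·0+5·2+4·5+5·0 = 30
X: 4·5+5·8 = 60 | 3·0+5·4+4·0+5·8 = 60
Y: 4·7+5·6 = 58 | 3·1+5·7+4·0+5·4 = 58
A: 4·0+5·5 = 25 | 3·5+5·0+4·0+5·2 = 25
gcd(4,5,3,5,4,5) = 1

Coefficients: [4, 5, 3, 5, 4, 5]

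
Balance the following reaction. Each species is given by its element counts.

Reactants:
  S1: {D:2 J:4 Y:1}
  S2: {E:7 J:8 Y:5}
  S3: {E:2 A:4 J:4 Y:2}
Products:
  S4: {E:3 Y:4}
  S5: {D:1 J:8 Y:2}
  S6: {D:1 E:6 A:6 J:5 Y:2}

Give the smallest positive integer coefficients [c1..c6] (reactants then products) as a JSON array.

D: 5·2+3·0+6·0 = 10 | 3·0+6·1+4·1 = 10
E: 5·0+3·7+6·2 = 33 | 3·3+6·0+4·6 = 33
A: 5·0+3·0+6·4 = 24 | 3·0+6·0+4·6 = 24
J: 5·4+3·8+6·4 = 68 | 3·0+6·8+4·5 = 68
Y: 5·1+3·5+6·2 = 32 | 3·4+6·2+4·2 = 32
gcd(5,3,6,3,6,4) = 1

Coefficients: [5, 3, 6, 3, 6, 4]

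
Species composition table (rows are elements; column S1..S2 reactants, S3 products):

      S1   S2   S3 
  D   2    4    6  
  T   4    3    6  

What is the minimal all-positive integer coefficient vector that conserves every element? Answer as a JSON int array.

D: 3·2+6·4 = 30 | 5·6 = 30
T: 3·4+6·3 = 30 | 5·6 = 30
gcd(3,6,5) = 1

Coefficients: [3, 6, 5]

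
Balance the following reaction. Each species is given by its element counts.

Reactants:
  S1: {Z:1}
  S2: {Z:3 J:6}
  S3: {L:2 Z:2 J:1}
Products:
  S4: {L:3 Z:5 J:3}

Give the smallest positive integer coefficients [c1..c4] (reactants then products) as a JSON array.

L: 5·0+1·0+6·2 = 12 | 4·3 = 12
Z: 5·1+1·3+6·2 = 20 | 4·5 = 20
J: 5·0+1·6+6·1 = 12 | 4·3 = 12
gcd(5,1,6,4) = 1

Coefficients: [5, 1, 6, 4]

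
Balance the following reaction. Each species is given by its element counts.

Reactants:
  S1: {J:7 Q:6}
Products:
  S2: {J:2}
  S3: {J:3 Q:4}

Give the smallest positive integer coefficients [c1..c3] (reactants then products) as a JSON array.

J: 4·7 = 28 | 5·2+6·3 = 28
Q: 4·6 = 24 | 5·0+6·4 = 24
gcd(4,5,6) = 1

Coefficients: [4, 5, 6]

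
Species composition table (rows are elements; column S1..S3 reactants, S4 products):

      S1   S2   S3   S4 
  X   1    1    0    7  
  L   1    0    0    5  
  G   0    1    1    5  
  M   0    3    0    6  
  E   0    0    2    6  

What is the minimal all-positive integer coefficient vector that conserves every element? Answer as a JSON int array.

X: 5·1+2·1+3·0 = 7 | 1·7 = 7
L: 5·1+2·0+3·0 = 5 | 1·5 = 5
G: 5·0+2·1+3·1 = 5 | 1·5 = 5
M: 5·0+2·3+3·0 = 6 | 1·6 = 6
E: 5·0+2·0+3·2 = 6 | 1·6 = 6
gcd(5,2,3,1) = 1

Coefficients: [5, 2, 3, 1]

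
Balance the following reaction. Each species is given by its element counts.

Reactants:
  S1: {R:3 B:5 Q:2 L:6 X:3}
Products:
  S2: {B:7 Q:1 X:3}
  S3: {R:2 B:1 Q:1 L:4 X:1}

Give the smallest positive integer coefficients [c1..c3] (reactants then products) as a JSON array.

R: 2·3 = 6 | 1·0+3·2 = 6
B: 2·5 = 10 | 1·7+3·1 = 10
Q: 2·2 = 4 | 1·1+3·1 = 4
L: 2·6 = 12 | 1·0+3·4 = 12
X: 2·3 = 6 | 1·3+3·1 = 6
gcd(2,1,3) = 1

Coefficients: [2, 1, 3]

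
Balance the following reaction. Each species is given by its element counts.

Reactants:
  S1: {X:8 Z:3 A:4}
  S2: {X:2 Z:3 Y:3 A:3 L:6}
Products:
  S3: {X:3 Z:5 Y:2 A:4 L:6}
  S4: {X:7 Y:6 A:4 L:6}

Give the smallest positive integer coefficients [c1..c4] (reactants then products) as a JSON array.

X: 1·8+4·2 = 16 | 3·3+1·7 = 16
Z: 1·3+4·3 = 15 | 3·5+1·0 = 15
Y: 1·0+4·3 = 12 | 3·2+1·6 = 12
A: 1·4+4·3 = 16 | 3·4+1·4 = 16
L: 1·0+4·6 = 24 | 3·6+1·6 = 24
gcd(1,4,3,1) = 1

Coefficients: [1, 4, 3, 1]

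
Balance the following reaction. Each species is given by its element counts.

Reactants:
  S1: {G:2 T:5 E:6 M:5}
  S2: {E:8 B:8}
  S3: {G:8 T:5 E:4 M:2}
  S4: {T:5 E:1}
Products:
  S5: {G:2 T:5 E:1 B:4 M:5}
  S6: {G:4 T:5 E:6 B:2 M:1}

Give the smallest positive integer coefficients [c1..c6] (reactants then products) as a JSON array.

G: 1·2+2·0+3·8+3·0 = 26 | 1·2+6·4 = 26
T: 1·5+2·0+3·5+3·5 = 35 | 1·5+6·5 = 35
E: 1·6+2·8+3·4+3·1 = 37 | 1·1+6·6 = 37
B: 1·0+2·8+3·0+3·0 = 16 | 1·4+6·2 = 16
M: 1·5+2·0+3·2+3·0 = 11 | 1·5+6·1 = 11
gcd(1,2,3,3,1,6) = 1

Coefficients: [1, 2, 3, 3, 1, 6]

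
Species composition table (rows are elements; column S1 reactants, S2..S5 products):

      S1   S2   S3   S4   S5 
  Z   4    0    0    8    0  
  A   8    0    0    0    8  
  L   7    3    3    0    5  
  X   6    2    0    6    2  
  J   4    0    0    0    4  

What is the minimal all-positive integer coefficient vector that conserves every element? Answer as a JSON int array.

Coefficients: [6, 3, 1, 3, 6]

Z: 6·4 = 24 | 3·0+1·0+3·8+6·0 = 24
A: 6·8 = 48 | 3·0+1·0+3·0+6·8 = 48
L: 6·7 = 42 | 3·3+1·3+3·0+6·5 = 42
X: 6·6 = 36 | 3·2+1·0+3·6+6·2 = 36
J: 6·4 = 24 | 3·0+1·0+3·0+6·4 = 24
gcd(6,3,1,3,6) = 1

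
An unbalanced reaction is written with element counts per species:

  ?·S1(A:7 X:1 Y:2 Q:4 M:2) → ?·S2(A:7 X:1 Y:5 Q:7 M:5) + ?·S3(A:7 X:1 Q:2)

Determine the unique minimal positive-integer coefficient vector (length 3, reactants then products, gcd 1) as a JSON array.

A: 5·7 = 35 | 2·7+3·7 = 35
X: 5·1 = 5 | 2·1+3·1 = 5
Y: 5·2 = 10 | 2·5+3·0 = 10
Q: 5·4 = 20 | 2·7+3·2 = 20
M: 5·2 = 10 | 2·5+3·0 = 10
gcd(5,2,3) = 1

Coefficients: [5, 2, 3]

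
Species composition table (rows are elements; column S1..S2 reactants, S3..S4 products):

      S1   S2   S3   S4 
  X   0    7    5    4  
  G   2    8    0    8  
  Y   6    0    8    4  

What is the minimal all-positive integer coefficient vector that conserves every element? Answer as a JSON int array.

X: 4·0+3·7 = 21 | 1·5+4·4 = 21
G: 4·2+3·8 = 32 | 1·0+4·8 = 32
Y: 4·6+3·0 = 24 | 1·8+4·4 = 24
gcd(4,3,1,4) = 1

Coefficients: [4, 3, 1, 4]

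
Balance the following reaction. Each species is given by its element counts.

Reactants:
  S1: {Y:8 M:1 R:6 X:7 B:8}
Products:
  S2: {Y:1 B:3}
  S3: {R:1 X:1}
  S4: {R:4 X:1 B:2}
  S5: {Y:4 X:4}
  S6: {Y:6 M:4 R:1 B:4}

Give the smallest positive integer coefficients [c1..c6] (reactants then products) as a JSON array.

Y: 4·8 = 32 | 6·1+3·0+5·0+5·4+1·6 = 32
M: 4·1 = 4 | 6·0+3·0+5·0+5·0+1·4 = 4
R: 4·6 = 24 | 6·0+3·1+5·4+5·0+1·1 = 24
X: 4·7 = 28 | 6·0+3·1+5·1+5·4+1·0 = 28
B: 4·8 = 32 | 6·3+3·0+5·2+5·0+1·4 = 32
gcd(4,6,3,5,5,1) = 1

Coefficients: [4, 6, 3, 5, 5, 1]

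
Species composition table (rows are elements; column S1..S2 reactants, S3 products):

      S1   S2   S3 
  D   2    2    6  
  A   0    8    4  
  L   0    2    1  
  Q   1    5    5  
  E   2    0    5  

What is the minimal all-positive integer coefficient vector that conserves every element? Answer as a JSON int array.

Coefficients: [5, 1, 2]

D: 5·2+1·2 = 12 | 2·6 = 12
A: 5·0+1·8 = 8 | 2·4 = 8
L: 5·0+1·2 = 2 | 2·1 = 2
Q: 5·1+1·5 = 10 | 2·5 = 10
E: 5·2+1·0 = 10 | 2·5 = 10
gcd(5,1,2) = 1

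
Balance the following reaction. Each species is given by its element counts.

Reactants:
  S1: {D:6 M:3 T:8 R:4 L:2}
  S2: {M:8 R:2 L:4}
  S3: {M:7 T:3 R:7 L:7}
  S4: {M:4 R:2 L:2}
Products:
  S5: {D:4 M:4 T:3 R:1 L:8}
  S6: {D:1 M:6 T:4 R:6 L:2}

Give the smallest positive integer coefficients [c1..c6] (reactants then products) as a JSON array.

Coefficients: [2, 1, 2, 1, 2, 4]

D: 2·6+1·0+2·0+1·0 = 12 | 2·4+4·1 = 12
M: 2·3+1·8+2·7+1·4 = 32 | 2·4+4·6 = 32
T: 2·8+1·0+2·3+1·0 = 22 | 2·3+4·4 = 22
R: 2·4+1·2+2·7+1·2 = 26 | 2·1+4·6 = 26
L: 2·2+1·4+2·7+1·2 = 24 | 2·8+4·2 = 24
gcd(2,1,2,1,2,4) = 1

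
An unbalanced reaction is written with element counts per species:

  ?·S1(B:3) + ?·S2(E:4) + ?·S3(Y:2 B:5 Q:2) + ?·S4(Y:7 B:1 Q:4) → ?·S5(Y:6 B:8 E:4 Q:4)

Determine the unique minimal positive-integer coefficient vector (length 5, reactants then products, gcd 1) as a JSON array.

Y: 4·0+3·0+2·2+2·7 = 18 | 3·6 = 18
B: 4·3+3·0+2·5+2·1 = 24 | 3·8 = 24
E: 4·0+3·4+2·0+2·0 = 12 | 3·4 = 12
Q: 4·0+3·0+2·2+2·4 = 12 | 3·4 = 12
gcd(4,3,2,2,3) = 1

Coefficients: [4, 3, 2, 2, 3]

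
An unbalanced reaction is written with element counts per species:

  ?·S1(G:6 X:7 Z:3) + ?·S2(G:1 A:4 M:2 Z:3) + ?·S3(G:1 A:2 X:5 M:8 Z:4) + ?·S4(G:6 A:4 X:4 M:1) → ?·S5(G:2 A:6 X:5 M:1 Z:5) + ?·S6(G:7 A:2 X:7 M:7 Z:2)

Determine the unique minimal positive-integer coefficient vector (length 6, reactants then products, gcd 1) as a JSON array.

G: 2·6+1·1+4·1+4·6 = 41 | 3·2+5·7 = 41
A: 2·0+1·4+4·2+4·4 = 28 | 3·6+5·2 = 28
X: 2·7+1·0+4·5+4·4 = 50 | 3·5+5·7 = 50
M: 2·0+1·2+4·8+4·1 = 38 | 3·1+5·7 = 38
Z: 2·3+1·3+4·4+4·0 = 25 | 3·5+5·2 = 25
gcd(2,1,4,4,3,5) = 1

Coefficients: [2, 1, 4, 4, 3, 5]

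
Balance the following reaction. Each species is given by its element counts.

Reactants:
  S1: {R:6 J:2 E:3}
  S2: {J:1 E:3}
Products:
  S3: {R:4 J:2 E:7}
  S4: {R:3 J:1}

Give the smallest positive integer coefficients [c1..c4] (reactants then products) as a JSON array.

Coefficients: [5, 2, 3, 6]

R: 5·6+2·0 = 30 | 3·4+6·3 = 30
J: 5·2+2·1 = 12 | 3·2+6·1 = 12
E: 5·3+2·3 = 21 | 3·7+6·0 = 21
gcd(5,2,3,6) = 1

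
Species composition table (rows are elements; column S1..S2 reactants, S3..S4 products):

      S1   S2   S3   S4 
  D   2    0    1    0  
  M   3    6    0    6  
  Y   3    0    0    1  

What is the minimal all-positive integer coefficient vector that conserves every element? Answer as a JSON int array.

D: 2·2+5·0 = 4 | 4·1+6·0 = 4
M: 2·3+5·6 = 36 | 4·0+6·6 = 36
Y: 2·3+5·0 = 6 | 4·0+6·1 = 6
gcd(2,5,4,6) = 1

Coefficients: [2, 5, 4, 6]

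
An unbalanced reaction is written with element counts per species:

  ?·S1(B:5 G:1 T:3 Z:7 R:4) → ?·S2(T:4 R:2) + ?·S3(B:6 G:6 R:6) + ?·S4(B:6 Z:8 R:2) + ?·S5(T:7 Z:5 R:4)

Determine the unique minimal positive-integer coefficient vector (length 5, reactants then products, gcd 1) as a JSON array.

B: 6·5 = 30 | 1·0+1·6+4·6+2·0 = 30
G: 6·1 = 6 | 1·0+1·6+4·0+2·0 = 6
T: 6·3 = 18 | 1·4+1·0+4·0+2·7 = 18
Z: 6·7 = 42 | 1·0+1·0+4·8+2·5 = 42
R: 6·4 = 24 | 1·2+1·6+4·2+2·4 = 24
gcd(6,1,1,4,2) = 1

Coefficients: [6, 1, 1, 4, 2]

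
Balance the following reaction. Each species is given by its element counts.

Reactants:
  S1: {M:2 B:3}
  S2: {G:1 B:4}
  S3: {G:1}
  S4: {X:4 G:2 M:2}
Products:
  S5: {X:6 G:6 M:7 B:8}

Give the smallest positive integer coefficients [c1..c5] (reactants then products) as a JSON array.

Coefficients: [4, 1, 5, 3, 2]

X: 4·0+1·0+5·0+3·4 = 12 | 2·6 = 12
G: 4·0+1·1+5·1+3·2 = 12 | 2·6 = 12
M: 4·2+1·0+5·0+3·2 = 14 | 2·7 = 14
B: 4·3+1·4+5·0+3·0 = 16 | 2·8 = 16
gcd(4,1,5,3,2) = 1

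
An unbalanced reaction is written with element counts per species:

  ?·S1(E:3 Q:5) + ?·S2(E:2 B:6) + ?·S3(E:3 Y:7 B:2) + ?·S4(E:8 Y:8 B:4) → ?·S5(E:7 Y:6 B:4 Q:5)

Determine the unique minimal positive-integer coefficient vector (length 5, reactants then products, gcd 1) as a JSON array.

E: 6·3+2·2+4·3+1·8 = 42 | 6·7 = 42
Y: 6·0+2·0+4·7+1·8 = 36 | 6·6 = 36
B: 6·0+2·6+4·2+1·4 = 24 | 6·4 = 24
Q: 6·5+2·0+4·0+1·0 = 30 | 6·5 = 30
gcd(6,2,4,1,6) = 1

Coefficients: [6, 2, 4, 1, 6]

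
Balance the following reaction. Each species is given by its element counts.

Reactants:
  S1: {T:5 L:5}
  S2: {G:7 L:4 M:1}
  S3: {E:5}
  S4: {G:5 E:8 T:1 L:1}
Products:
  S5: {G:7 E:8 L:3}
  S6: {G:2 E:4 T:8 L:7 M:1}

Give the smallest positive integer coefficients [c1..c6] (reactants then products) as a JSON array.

G: 4·0+3·7+4·0+4·5 = 41 | 5·7+3·2 = 41
E: 4·0+3·0+4·5+4·8 = 52 | 5·8+3·4 = 52
T: 4·5+3·0+4·0+4·1 = 24 | 5·0+3·8 = 24
L: 4·5+3·4+4·0+4·1 = 36 | 5·3+3·7 = 36
M: 4·0+3·1+4·0+4·0 = 3 | 5·0+3·1 = 3
gcd(4,3,4,4,5,3) = 1

Coefficients: [4, 3, 4, 4, 5, 3]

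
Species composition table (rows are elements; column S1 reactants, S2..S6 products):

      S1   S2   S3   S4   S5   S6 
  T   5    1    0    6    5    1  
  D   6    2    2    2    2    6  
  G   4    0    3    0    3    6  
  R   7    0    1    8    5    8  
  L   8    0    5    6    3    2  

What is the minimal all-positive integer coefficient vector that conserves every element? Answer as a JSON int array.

Coefficients: [6, 6, 5, 3, 1, 1]

T: 6·5 = 30 | 6·1+5·0+3·6+1·5+1·1 = 30
D: 6·6 = 36 | 6·2+5·2+3·2+1·2+1·6 = 36
G: 6·4 = 24 | 6·0+5·3+3·0+1·3+1·6 = 24
R: 6·7 = 42 | 6·0+5·1+3·8+1·5+1·8 = 42
L: 6·8 = 48 | 6·0+5·5+3·6+1·3+1·2 = 48
gcd(6,6,5,3,1,1) = 1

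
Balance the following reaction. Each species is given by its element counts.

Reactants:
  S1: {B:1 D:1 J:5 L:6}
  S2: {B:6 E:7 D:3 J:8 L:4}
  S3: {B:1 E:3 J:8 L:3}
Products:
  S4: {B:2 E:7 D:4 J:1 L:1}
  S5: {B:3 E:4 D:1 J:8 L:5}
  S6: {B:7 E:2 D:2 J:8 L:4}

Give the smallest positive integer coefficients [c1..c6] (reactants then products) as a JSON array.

B: 2·1+5·6+1·1 = 33 | 2·2+5·3+2·7 = 33
E: 2·0+5·7+1·3 = 38 | 2·7+5·4+2·2 = 38
D: 2·1+5·3+1·0 = 17 | 2·4+5·1+2·2 = 17
J: 2·5+5·8+1·8 = 58 | 2·1+5·8+2·8 = 58
L: 2·6+5·4+1·3 = 35 | 2·1+5·5+2·4 = 35
gcd(2,5,1,2,5,2) = 1

Coefficients: [2, 5, 1, 2, 5, 2]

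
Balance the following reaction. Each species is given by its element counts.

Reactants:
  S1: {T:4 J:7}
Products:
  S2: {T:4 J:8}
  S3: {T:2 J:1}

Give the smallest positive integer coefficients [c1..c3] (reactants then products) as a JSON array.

Coefficients: [6, 5, 2]

T: 6·4 = 24 | 5·4+2·2 = 24
J: 6·7 = 42 | 5·8+2·1 = 42
gcd(6,5,2) = 1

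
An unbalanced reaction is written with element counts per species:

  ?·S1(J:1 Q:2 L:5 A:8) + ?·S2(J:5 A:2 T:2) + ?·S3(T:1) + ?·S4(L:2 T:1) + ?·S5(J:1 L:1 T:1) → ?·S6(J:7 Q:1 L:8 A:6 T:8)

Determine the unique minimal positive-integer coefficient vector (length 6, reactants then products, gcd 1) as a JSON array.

J: 1·1+2·5+5·0+4·0+3·1 = 14 | 2·7 = 14
Q: 1·2+2·0+5·0+4·0+3·0 = 2 | 2·1 = 2
L: 1·5+2·0+5·0+4·2+3·1 = 16 | 2·8 = 16
A: 1·8+2·2+5·0+4·0+3·0 = 12 | 2·6 = 12
T: 1·0+2·2+5·1+4·1+3·1 = 16 | 2·8 = 16
gcd(1,2,5,4,3,2) = 1

Coefficients: [1, 2, 5, 4, 3, 2]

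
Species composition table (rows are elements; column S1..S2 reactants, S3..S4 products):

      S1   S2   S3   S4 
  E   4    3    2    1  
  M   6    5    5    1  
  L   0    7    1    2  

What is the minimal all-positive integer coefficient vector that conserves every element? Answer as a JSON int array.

E: 1·4+2·3 = 10 | 2·2+6·1 = 10
M: 1·6+2·5 = 16 | 2·5+6·1 = 16
L: 1·0+2·7 = 14 | 2·1+6·2 = 14
gcd(1,2,2,6) = 1

Coefficients: [1, 2, 2, 6]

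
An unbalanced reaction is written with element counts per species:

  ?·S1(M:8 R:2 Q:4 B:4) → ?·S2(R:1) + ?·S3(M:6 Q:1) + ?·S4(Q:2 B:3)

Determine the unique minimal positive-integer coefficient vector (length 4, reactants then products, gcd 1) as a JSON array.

M: 3·8 = 24 | 6·0+4·6+4·0 = 24
R: 3·2 = 6 | 6·1+4·0+4·0 = 6
Q: 3·4 = 12 | 6·0+4·1+4·2 = 12
B: 3·4 = 12 | 6·0+4·0+4·3 = 12
gcd(3,6,4,4) = 1

Coefficients: [3, 6, 4, 4]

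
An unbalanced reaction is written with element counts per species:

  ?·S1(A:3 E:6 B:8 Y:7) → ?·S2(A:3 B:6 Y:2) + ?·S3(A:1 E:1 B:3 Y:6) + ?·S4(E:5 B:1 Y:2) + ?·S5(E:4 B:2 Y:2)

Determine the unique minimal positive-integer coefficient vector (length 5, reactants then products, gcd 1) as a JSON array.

Coefficients: [6, 5, 3, 5, 2]

A: 6·3 = 18 | 5·3+3·1+5·0+2·0 = 18
E: 6·6 = 36 | 5·0+3·1+5·5+2·4 = 36
B: 6·8 = 48 | 5·6+3·3+5·1+2·2 = 48
Y: 6·7 = 42 | 5·2+3·6+5·2+2·2 = 42
gcd(6,5,3,5,2) = 1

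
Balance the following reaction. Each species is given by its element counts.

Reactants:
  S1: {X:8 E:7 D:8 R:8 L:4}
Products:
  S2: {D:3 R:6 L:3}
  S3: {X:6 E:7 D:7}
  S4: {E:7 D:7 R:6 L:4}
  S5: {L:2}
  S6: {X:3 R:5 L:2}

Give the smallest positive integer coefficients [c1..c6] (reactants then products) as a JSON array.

Coefficients: [6, 2, 5, 1, 1, 6]

X: 6·8 = 48 | 2·0+5·6+1·0+1·0+6·3 = 48
E: 6·7 = 42 | 2·0+5·7+1·7+1·0+6·0 = 42
D: 6·8 = 48 | 2·3+5·7+1·7+1·0+6·0 = 48
R: 6·8 = 48 | 2·6+5·0+1·6+1·0+6·5 = 48
L: 6·4 = 24 | 2·3+5·0+1·4+1·2+6·2 = 24
gcd(6,2,5,1,1,6) = 1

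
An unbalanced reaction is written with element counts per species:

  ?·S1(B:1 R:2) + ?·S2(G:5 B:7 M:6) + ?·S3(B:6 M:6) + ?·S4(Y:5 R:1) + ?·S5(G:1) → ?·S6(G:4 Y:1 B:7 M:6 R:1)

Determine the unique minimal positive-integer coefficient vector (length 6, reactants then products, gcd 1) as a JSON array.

Coefficients: [2, 3, 2, 1, 5, 5]

G: 2·0+3·5+2·0+1·0+5·1 = 20 | 5·4 = 20
Y: 2·0+3·0+2·0+1·5+5·0 = 5 | 5·1 = 5
B: 2·1+3·7+2·6+1·0+5·0 = 35 | 5·7 = 35
M: 2·0+3·6+2·6+1·0+5·0 = 30 | 5·6 = 30
R: 2·2+3·0+2·0+1·1+5·0 = 5 | 5·1 = 5
gcd(2,3,2,1,5,5) = 1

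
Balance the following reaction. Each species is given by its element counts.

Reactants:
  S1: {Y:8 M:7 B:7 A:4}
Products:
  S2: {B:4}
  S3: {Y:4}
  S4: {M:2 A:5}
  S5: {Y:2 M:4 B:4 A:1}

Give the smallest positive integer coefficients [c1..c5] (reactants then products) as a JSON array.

Coefficients: [4, 1, 5, 2, 6]

Y: 4·8 = 32 | 1·0+5·4+2·0+6·2 = 32
M: 4·7 = 28 | 1·0+5·0+2·2+6·4 = 28
B: 4·7 = 28 | 1·4+5·0+2·0+6·4 = 28
A: 4·4 = 16 | 1·0+5·0+2·5+6·1 = 16
gcd(4,1,5,2,6) = 1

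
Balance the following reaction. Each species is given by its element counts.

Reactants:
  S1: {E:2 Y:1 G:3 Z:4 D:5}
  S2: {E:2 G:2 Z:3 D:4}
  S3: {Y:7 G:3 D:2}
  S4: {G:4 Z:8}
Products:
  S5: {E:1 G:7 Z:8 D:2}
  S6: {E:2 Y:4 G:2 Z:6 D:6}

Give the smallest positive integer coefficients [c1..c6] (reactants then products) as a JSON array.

Coefficients: [6, 2, 2, 6, 6, 5]

E: 6·2+2·2+2·0+6·0 = 16 | 6·1+5·2 = 16
Y: 6·1+2·0+2·7+6·0 = 20 | 6·0+5·4 = 20
G: 6·3+2·2+2·3+6·4 = 52 | 6·7+5·2 = 52
Z: 6·4+2·3+2·0+6·8 = 78 | 6·8+5·6 = 78
D: 6·5+2·4+2·2+6·0 = 42 | 6·2+5·6 = 42
gcd(6,2,2,6,6,5) = 1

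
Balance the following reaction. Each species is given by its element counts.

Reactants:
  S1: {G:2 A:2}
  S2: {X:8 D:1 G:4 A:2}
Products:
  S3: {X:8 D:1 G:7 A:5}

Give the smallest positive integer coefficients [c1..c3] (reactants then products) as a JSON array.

X: 3·0+2·8 = 16 | 2·8 = 16
D: 3·0+2·1 = 2 | 2·1 = 2
G: 3·2+2·4 = 14 | 2·7 = 14
A: 3·2+2·2 = 10 | 2·5 = 10
gcd(3,2,2) = 1

Coefficients: [3, 2, 2]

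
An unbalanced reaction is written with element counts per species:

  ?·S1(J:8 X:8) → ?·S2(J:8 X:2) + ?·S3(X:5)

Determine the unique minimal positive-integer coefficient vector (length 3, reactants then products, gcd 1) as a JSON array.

J: 5·8 = 40 | 5·8+6·0 = 40
X: 5·8 = 40 | 5·2+6·5 = 40
gcd(5,5,6) = 1

Coefficients: [5, 5, 6]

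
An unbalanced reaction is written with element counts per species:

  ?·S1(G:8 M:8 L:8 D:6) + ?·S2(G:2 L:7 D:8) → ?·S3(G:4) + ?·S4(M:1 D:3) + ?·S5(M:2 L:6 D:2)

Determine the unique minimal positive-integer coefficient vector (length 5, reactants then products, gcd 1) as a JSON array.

G: 2·8+2·2 = 20 | 5·4+6·0+5·0 = 20
M: 2·8+2·0 = 16 | 5·0+6·1+5·2 = 16
L: 2·8+2·7 = 30 | 5·0+6·0+5·6 = 30
D: 2·6+2·8 = 28 | 5·0+6·3+5·2 = 28
gcd(2,2,5,6,5) = 1

Coefficients: [2, 2, 5, 6, 5]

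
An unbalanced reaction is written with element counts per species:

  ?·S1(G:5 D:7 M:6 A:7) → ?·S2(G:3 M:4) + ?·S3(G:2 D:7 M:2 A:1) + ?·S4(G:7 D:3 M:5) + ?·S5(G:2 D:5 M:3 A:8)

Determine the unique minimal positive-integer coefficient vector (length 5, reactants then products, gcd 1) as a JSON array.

G: 6·5 = 30 | 3·3+2·2+1·7+5·2 = 30
D: 6·7 = 42 | 3·0+2·7+1·3+5·5 = 42
M: 6·6 = 36 | 3·4+2·2+1·5+5·3 = 36
A: 6·7 = 42 | 3·0+2·1+1·0+5·8 = 42
gcd(6,3,2,1,5) = 1

Coefficients: [6, 3, 2, 1, 5]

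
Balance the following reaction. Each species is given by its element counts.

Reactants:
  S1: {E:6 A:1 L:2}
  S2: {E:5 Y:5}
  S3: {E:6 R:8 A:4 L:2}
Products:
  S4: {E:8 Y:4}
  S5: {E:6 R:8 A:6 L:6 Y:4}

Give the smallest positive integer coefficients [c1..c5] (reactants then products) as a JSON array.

E: 2·6+4·5+1·6 = 38 | 4·8+1·6 = 38
R: 2·0+4·0+1·8 = 8 | 4·0+1·8 = 8
A: 2·1+4·0+1·4 = 6 | 4·0+1·6 = 6
L: 2·2+4·0+1·2 = 6 | 4·0+1·6 = 6
Y: 2·0+4·5+1·0 = 20 | 4·4+1·4 = 20
gcd(2,4,1,4,1) = 1

Coefficients: [2, 4, 1, 4, 1]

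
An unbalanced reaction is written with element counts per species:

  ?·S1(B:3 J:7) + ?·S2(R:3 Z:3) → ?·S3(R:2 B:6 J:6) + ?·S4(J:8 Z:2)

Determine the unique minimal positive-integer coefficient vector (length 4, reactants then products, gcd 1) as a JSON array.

Coefficients: [6, 2, 3, 3]

R: 6·0+2·3 = 6 | 3·2+3·0 = 6
B: 6·3+2·0 = 18 | 3·6+3·0 = 18
J: 6·7+2·0 = 42 | 3·6+3·8 = 42
Z: 6·0+2·3 = 6 | 3·0+3·2 = 6
gcd(6,2,3,3) = 1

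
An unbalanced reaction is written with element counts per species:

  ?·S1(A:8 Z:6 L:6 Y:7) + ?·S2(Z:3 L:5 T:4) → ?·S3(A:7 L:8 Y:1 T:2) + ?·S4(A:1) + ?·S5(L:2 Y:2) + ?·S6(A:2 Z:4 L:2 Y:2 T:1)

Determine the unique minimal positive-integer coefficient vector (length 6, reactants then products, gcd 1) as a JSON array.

A: 3·8+2·0 = 24 | 1·7+5·1+4·0+6·2 = 24
Z: 3·6+2·3 = 24 | 1·0+5·0+4·0+6·4 = 24
L: 3·6+2·5 = 28 | 1·8+5·0+4·2+6·2 = 28
Y: 3·7+2·0 = 21 | 1·1+5·0+4·2+6·2 = 21
T: 3·0+2·4 = 8 | 1·2+5·0+4·0+6·1 = 8
gcd(3,2,1,5,4,6) = 1

Coefficients: [3, 2, 1, 5, 4, 6]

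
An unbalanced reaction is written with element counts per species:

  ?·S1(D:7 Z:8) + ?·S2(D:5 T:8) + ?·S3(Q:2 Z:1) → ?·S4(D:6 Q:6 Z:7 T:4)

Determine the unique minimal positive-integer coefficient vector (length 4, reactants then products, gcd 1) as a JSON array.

Coefficients: [1, 1, 6, 2]

D: 1·7+1·5+6·0 = 12 | 2·6 = 12
Q: 1·0+1·0+6·2 = 12 | 2·6 = 12
Z: 1·8+1·0+6·1 = 14 | 2·7 = 14
T: 1·0+1·8+6·0 = 8 | 2·4 = 8
gcd(1,1,6,2) = 1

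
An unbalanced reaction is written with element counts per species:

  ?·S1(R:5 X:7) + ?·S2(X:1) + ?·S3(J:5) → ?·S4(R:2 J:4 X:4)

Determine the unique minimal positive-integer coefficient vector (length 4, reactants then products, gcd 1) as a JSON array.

R: 2·5+6·0+4·0 = 10 | 5·2 = 10
J: 2·0+6·0+4·5 = 20 | 5·4 = 20
X: 2·7+6·1+4·0 = 20 | 5·4 = 20
gcd(2,6,4,5) = 1

Coefficients: [2, 6, 4, 5]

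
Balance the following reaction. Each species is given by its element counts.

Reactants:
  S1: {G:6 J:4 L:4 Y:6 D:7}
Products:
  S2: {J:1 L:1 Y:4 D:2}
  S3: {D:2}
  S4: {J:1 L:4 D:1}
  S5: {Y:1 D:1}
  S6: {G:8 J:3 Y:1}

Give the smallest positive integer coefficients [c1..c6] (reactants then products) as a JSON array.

G: 4·6 = 24 | 4·0+6·0+3·0+5·0+3·8 = 24
J: 4·4 = 16 | 4·1+6·0+3·1+5·0+3·3 = 16
L: 4·4 = 16 | 4·1+6·0+3·4+5·0+3·0 = 16
Y: 4·6 = 24 | 4·4+6·0+3·0+5·1+3·1 = 24
D: 4·7 = 28 | 4·2+6·2+3·1+5·1+3·0 = 28
gcd(4,4,6,3,5,3) = 1

Coefficients: [4, 4, 6, 3, 5, 3]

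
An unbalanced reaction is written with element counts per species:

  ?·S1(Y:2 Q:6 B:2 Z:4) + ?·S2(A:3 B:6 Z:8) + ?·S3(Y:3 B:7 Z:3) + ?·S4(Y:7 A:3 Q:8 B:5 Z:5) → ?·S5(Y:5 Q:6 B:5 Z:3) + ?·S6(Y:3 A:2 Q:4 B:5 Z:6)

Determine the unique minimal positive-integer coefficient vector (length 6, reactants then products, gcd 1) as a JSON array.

Y: 4·2+1·0+3·3+3·7 = 38 | 4·5+6·3 = 38
A: 4·0+1·3+3·0+3·3 = 12 | 4·0+6·2 = 12
Q: 4·6+1·0+3·0+3·8 = 48 | 4·6+6·4 = 48
B: 4·2+1·6+3·7+3·5 = 50 | 4·5+6·5 = 50
Z: 4·4+1·8+3·3+3·5 = 48 | 4·3+6·6 = 48
gcd(4,1,3,3,4,6) = 1

Coefficients: [4, 1, 3, 3, 4, 6]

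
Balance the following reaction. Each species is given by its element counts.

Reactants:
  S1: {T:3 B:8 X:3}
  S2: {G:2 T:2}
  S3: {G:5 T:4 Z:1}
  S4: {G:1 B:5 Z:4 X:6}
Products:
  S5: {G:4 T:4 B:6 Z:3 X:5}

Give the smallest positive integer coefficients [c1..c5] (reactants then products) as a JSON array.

Coefficients: [2, 5, 2, 4, 6]

G: 2·0+5·2+2·5+4·1 = 24 | 6·4 = 24
T: 2·3+5·2+2·4+4·0 = 24 | 6·4 = 24
B: 2·8+5·0+2·0+4·5 = 36 | 6·6 = 36
Z: 2·0+5·0+2·1+4·4 = 18 | 6·3 = 18
X: 2·3+5·0+2·0+4·6 = 30 | 6·5 = 30
gcd(2,5,2,4,6) = 1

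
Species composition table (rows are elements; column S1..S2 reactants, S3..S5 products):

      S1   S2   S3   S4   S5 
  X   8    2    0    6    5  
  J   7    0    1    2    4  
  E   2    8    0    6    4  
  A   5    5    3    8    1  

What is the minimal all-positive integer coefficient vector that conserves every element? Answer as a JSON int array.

Coefficients: [5, 4, 5, 3, 6]

X: 5·8+4·2 = 48 | 5·0+3·6+6·5 = 48
J: 5·7+4·0 = 35 | 5·1+3·2+6·4 = 35
E: 5·2+4·8 = 42 | 5·0+3·6+6·4 = 42
A: 5·5+4·5 = 45 | 5·3+3·8+6·1 = 45
gcd(5,4,5,3,6) = 1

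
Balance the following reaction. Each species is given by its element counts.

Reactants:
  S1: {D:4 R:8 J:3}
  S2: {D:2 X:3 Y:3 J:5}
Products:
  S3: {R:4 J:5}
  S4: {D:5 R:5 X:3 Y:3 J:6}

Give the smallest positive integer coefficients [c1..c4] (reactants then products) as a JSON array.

Coefficients: [3, 4, 1, 4]

D: 3·4+4·2 = 20 | 1·0+4·5 = 20
R: 3·8+4·0 = 24 | 1·4+4·5 = 24
X: 3·0+4·3 = 12 | 1·0+4·3 = 12
Y: 3·0+4·3 = 12 | 1·0+4·3 = 12
J: 3·3+4·5 = 29 | 1·5+4·6 = 29
gcd(3,4,1,4) = 1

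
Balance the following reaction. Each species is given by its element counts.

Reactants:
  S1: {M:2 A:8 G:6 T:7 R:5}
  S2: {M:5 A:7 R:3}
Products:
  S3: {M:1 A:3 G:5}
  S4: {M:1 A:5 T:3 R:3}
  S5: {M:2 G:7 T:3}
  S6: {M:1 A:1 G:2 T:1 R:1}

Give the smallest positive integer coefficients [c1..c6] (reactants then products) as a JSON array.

Coefficients: [3, 1, 1, 5, 1, 3]

M: 3·2+1·5 = 11 | 1·1+5·1+1·2+3·1 = 11
A: 3·8+1·7 = 31 | 1·3+5·5+1·0+3·1 = 31
G: 3·6+1·0 = 18 | 1·5+5·0+1·7+3·2 = 18
T: 3·7+1·0 = 21 | 1·0+5·3+1·3+3·1 = 21
R: 3·5+1·3 = 18 | 1·0+5·3+1·0+3·1 = 18
gcd(3,1,1,5,1,3) = 1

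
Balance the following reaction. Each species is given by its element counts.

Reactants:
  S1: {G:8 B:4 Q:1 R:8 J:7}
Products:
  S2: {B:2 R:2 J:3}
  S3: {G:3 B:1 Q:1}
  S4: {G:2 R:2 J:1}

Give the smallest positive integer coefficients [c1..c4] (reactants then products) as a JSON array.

G: 2·8 = 16 | 3·0+2·3+5·2 = 16
B: 2·4 = 8 | 3·2+2·1+5·0 = 8
Q: 2·1 = 2 | 3·0+2·1+5·0 = 2
R: 2·8 = 16 | 3·2+2·0+5·2 = 16
J: 2·7 = 14 | 3·3+2·0+5·1 = 14
gcd(2,3,2,5) = 1

Coefficients: [2, 3, 2, 5]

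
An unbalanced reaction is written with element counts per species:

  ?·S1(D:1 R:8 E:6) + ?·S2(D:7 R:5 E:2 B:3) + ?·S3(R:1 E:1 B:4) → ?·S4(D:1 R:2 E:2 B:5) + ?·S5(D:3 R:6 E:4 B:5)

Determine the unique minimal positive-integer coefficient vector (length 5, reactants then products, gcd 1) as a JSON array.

Coefficients: [2, 2, 6, 1, 5]

D: 2·1+2·7+6·0 = 16 | 1·1+5·3 = 16
R: 2·8+2·5+6·1 = 32 | 1·2+5·6 = 32
E: 2·6+2·2+6·1 = 22 | 1·2+5·4 = 22
B: 2·0+2·3+6·4 = 30 | 1·5+5·5 = 30
gcd(2,2,6,1,5) = 1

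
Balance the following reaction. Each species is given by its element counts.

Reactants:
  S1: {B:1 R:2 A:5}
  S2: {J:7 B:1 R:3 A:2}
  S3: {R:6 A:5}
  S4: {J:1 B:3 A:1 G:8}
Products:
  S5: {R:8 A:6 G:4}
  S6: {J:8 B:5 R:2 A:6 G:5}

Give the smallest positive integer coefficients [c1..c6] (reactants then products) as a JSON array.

J: 4·0+4·7+2·0+4·1 = 32 | 3·0+4·8 = 32
B: 4·1+4·1+2·0+4·3 = 20 | 3·0+4·5 = 20
R: 4·2+4·3+2·6+4·0 = 32 | 3·8+4·2 = 32
A: 4·5+4·2+2·5+4·1 = 42 | 3·6+4·6 = 42
G: 4·0+4·0+2·0+4·8 = 32 | 3·4+4·5 = 32
gcd(4,4,2,4,3,4) = 1

Coefficients: [4, 4, 2, 4, 3, 4]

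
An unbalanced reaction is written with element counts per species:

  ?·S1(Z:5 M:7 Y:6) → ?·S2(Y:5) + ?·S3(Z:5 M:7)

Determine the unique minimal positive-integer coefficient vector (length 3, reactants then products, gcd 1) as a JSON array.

Coefficients: [5, 6, 5]

Z: 5·5 = 25 | 6·0+5·5 = 25
M: 5·7 = 35 | 6·0+5·7 = 35
Y: 5·6 = 30 | 6·5+5·0 = 30
gcd(5,6,5) = 1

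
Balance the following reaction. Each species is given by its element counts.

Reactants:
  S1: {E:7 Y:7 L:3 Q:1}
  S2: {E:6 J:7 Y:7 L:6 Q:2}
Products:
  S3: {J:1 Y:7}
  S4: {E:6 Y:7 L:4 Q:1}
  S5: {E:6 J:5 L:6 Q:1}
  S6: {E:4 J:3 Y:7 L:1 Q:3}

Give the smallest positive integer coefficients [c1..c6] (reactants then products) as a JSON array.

E: 2·7+5·6 = 44 | 4·0+1·6+5·6+2·4 = 44
J: 2·0+5·7 = 35 | 4·1+1·0+5·5+2·3 = 35
Y: 2·7+5·7 = 49 | 4·7+1·7+5·0+2·7 = 49
L: 2·3+5·6 = 36 | 4·0+1·4+5·6+2·1 = 36
Q: 2·1+5·2 = 12 | 4·0+1·1+5·1+2·3 = 12
gcd(2,5,4,1,5,2) = 1

Coefficients: [2, 5, 4, 1, 5, 2]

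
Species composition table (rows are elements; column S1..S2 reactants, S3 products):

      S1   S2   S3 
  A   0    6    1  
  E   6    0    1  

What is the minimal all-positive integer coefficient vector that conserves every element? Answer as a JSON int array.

A: 1·0+1·6 = 6 | 6·1 = 6
E: 1·6+1·0 = 6 | 6·1 = 6
gcd(1,1,6) = 1

Coefficients: [1, 1, 6]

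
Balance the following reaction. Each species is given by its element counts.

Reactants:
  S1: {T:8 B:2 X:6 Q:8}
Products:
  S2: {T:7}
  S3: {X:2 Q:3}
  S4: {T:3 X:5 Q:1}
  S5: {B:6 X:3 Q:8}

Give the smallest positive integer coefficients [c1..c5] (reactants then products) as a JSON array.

T: 3·8 = 24 | 3·7+5·0+1·3+1·0 = 24
B: 3·2 = 6 | 3·0+5·0+1·0+1·6 = 6
X: 3·6 = 18 | 3·0+5·2+1·5+1·3 = 18
Q: 3·8 = 24 | 3·0+5·3+1·1+1·8 = 24
gcd(3,3,5,1,1) = 1

Coefficients: [3, 3, 5, 1, 1]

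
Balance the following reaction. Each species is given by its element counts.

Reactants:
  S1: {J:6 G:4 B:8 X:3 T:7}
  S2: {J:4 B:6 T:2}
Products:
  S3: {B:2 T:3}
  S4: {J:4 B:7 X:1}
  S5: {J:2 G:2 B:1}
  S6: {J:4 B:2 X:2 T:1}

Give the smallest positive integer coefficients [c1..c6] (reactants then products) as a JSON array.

J: 2·6+3·4 = 24 | 6·0+2·4+4·2+2·4 = 24
G: 2·4+3·0 = 8 | 6·0+2·0+4·2+2·0 = 8
B: 2·8+3·6 = 34 | 6·2+2·7+4·1+2·2 = 34
X: 2·3+3·0 = 6 | 6·0+2·1+4·0+2·2 = 6
T: 2·7+3·2 = 20 | 6·3+2·0+4·0+2·1 = 20
gcd(2,3,6,2,4,2) = 1

Coefficients: [2, 3, 6, 2, 4, 2]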